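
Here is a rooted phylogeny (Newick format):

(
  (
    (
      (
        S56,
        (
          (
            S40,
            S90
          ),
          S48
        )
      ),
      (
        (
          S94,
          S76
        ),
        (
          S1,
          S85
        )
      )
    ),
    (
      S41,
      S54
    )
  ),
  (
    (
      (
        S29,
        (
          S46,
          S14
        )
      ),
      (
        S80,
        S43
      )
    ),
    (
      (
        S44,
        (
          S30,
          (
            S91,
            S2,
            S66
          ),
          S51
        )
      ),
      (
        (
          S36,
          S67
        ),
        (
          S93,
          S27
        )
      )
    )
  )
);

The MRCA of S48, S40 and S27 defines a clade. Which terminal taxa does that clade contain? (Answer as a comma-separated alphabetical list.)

S1, S14, S2, S27, S29, S30, S36, S40, S41, S43, S44, S46, S48, S51, S54, S56, S66, S67, S76, S80, S85, S90, S91, S93, S94

Tracing S48: it sits inside ((S40,S90),S48).
Tracing S40: it sits inside (S40,S90).
Tracing S27: it sits inside (S93,S27).
The smallest clade enclosing all 3 is the whole tree (their MRCA is the root), so the answer is all 25 tips in alphabetical order.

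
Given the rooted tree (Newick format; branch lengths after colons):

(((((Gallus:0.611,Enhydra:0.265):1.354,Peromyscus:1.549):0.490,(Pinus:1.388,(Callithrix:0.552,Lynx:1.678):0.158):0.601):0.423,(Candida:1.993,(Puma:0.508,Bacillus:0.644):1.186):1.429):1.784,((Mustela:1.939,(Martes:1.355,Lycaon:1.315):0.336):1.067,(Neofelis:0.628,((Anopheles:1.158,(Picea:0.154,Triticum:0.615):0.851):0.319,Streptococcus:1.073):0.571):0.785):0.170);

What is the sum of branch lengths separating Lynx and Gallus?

4.892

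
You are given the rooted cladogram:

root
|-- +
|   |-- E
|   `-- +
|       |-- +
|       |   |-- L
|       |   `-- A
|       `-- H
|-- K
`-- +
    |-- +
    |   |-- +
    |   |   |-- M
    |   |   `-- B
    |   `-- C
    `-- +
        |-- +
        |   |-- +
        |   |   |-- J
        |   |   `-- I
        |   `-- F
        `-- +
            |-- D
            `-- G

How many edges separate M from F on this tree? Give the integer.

6

The MRCA of M and F is the node subtending (((M,B),C),(((J,I),F),(D,G))).
From M up to that node: 3 branches. From F up to the same node: 3 branches. Total: 3 + 3 = 6.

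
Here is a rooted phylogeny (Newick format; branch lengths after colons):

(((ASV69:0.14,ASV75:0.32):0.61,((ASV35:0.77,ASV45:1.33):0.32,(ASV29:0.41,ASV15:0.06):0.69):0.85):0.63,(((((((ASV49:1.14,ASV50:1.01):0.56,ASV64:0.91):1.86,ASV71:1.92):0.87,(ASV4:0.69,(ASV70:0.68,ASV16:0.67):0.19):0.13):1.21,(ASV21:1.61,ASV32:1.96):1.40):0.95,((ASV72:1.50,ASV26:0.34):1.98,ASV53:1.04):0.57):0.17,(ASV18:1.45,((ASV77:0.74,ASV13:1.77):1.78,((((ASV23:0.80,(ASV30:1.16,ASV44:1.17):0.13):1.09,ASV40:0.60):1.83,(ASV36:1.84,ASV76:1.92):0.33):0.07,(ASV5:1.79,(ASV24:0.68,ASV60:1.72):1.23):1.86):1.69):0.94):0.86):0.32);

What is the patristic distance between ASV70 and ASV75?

The path runs ASV70 → … → MRCA → … → ASV75; the MRCA is the root of the tree.
Branch lengths along that path: 0.68 + 0.19 + 0.13 + 1.21 + 0.95 + 0.17 + 0.32 + 0.63 + 0.61 + 0.32 = 5.21.

5.21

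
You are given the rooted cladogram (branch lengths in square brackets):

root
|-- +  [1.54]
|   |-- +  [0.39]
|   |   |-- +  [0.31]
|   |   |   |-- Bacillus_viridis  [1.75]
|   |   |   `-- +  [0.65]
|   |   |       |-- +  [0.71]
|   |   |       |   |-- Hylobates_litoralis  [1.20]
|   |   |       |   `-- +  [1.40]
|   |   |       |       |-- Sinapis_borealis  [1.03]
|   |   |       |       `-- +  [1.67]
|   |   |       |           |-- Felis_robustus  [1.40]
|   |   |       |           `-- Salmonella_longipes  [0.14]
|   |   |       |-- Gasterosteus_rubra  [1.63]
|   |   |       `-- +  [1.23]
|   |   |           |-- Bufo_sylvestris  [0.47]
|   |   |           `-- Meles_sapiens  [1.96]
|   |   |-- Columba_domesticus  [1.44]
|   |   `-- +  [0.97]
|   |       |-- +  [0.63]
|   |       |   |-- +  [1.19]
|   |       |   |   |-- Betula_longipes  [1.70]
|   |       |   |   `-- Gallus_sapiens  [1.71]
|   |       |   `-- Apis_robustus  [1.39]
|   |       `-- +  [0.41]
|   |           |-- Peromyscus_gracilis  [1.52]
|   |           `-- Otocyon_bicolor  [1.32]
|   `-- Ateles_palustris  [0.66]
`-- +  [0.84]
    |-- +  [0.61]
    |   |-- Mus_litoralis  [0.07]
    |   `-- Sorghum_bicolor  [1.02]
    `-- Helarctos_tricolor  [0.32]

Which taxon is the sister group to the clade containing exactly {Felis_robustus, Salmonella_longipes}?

Sinapis_borealis

The clade containing exactly {Felis_robustus, Salmonella_longipes} attaches to the tree at the node subtending (Sinapis_borealis,(Felis_robustus,Salmonella_longipes)).
The other lineage descending from that same node — the sister group — is the single tip Sinapis_borealis.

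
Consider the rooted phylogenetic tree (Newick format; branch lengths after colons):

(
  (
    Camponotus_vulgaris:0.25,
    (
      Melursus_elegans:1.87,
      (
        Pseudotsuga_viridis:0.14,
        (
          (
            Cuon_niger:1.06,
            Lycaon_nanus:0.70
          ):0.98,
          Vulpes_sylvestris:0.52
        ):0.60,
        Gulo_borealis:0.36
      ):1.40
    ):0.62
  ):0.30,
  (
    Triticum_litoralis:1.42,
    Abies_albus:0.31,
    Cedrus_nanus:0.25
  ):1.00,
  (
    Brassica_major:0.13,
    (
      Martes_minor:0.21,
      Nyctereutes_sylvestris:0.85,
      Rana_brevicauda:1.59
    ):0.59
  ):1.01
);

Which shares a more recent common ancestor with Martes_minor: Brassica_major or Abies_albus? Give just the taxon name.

Brassica_major

The MRCA of Martes_minor and Brassica_major subtends (Brassica_major,(Martes_minor,Nyctereutes_sylvestris,Rana_brevicauda)) (4 taxa).
The MRCA of Martes_minor and Abies_albus is the root, subtending the entire tree (14 taxa).
The first is nested inside the second, so Martes_minor shares a more recent common ancestor with Brassica_major.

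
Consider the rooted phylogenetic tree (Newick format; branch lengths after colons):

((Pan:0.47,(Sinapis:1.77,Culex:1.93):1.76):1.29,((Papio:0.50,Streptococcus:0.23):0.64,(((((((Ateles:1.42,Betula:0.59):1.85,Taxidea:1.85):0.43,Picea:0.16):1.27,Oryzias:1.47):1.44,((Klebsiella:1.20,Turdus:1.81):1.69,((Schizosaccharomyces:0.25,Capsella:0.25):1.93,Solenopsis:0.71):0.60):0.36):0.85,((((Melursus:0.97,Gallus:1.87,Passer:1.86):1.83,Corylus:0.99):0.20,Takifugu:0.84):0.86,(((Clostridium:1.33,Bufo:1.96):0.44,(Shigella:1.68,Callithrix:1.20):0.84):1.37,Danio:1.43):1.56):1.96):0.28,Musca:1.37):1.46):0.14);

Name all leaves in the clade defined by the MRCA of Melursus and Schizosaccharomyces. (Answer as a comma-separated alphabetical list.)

Tracing Melursus: it sits inside (Melursus,Gallus,Passer).
Tracing Schizosaccharomyces: it sits inside (Schizosaccharomyces,Capsella).
The smallest clade enclosing both is ((((((Ateles,Betula),Taxidea),Picea),Oryzias),((Klebsiella,Turdus),((Schizosaccharomyces,Capsella),Solenopsis))),((((Melursus,Gallus,Passer),Corylus),Takifugu),(((Clostridium,Bufo),(Shigella,Callithrix)),Danio))); the answer is its 20 terminal taxa in alphabetical order.

Ateles, Betula, Bufo, Callithrix, Capsella, Clostridium, Corylus, Danio, Gallus, Klebsiella, Melursus, Oryzias, Passer, Picea, Schizosaccharomyces, Shigella, Solenopsis, Takifugu, Taxidea, Turdus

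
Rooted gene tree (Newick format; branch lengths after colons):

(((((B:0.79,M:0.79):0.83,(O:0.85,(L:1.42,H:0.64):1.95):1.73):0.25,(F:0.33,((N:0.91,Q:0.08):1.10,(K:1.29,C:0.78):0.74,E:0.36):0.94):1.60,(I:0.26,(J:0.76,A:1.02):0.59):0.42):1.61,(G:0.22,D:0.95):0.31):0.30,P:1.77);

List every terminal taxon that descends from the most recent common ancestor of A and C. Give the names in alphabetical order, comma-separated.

A, B, C, E, F, H, I, J, K, L, M, N, O, Q

Tracing A: it sits inside (J,A).
Tracing C: it sits inside (K,C).
The smallest clade enclosing both is (((B,M),(O,(L,H))),(F,((N,Q),(K,C),E)),(I,(J,A))); the answer is its 14 terminal taxa in alphabetical order.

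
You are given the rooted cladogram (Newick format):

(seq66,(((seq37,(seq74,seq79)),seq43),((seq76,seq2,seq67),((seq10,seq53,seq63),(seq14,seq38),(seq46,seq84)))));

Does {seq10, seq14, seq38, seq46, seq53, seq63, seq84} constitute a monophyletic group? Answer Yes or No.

Yes

The most recent common ancestor of these taxa subtends ((seq10,seq53,seq63),(seq14,seq38),(seq46,seq84)).
That clade has exactly 7 tips — every listed taxon and nothing else — so the group is monophyletic.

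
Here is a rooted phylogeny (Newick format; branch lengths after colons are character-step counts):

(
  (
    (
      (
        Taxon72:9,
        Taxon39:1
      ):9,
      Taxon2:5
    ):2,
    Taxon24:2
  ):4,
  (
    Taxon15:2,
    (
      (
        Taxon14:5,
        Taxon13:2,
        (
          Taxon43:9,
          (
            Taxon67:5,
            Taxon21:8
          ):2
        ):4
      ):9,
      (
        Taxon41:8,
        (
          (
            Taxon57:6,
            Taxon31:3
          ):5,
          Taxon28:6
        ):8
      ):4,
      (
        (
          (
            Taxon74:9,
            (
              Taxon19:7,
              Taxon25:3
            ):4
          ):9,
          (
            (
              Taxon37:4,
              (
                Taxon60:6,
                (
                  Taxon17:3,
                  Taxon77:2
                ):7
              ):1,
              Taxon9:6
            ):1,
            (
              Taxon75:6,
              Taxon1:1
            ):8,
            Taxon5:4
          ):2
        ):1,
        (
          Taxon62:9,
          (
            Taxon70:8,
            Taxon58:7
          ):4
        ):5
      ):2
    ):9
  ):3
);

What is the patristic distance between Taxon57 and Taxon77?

39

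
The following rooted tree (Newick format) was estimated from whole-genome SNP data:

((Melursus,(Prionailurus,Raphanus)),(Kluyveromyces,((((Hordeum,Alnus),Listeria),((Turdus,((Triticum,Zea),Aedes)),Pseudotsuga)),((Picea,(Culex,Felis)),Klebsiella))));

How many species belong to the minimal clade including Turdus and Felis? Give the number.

The MRCA of Turdus and Felis is the node subtending ((((Hordeum,Alnus),Listeria),((Turdus,((Triticum,Zea),Aedes)),Pseudotsuga)),((Picea,(Culex,Felis)),Klebsiella)).
That clade contains 12 terminal taxa: Aedes, Alnus, Culex, Felis, Hordeum, Klebsiella, Listeria, Picea, Pseudotsuga, Triticum, Turdus, Zea.

12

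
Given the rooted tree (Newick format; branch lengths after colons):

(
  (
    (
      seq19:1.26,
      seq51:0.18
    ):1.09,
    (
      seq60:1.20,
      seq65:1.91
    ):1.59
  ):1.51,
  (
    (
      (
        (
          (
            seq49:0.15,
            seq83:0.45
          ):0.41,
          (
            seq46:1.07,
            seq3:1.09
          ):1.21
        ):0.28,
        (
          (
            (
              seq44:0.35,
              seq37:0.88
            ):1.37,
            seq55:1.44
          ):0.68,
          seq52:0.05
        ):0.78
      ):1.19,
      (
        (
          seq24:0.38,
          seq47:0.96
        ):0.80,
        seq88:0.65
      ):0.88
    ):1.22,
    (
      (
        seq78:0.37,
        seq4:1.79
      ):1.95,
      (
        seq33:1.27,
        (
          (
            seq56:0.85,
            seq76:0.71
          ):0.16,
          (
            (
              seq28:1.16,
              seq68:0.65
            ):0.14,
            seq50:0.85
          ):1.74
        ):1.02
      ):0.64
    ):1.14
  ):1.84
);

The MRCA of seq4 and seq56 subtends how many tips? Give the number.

8

The MRCA of seq4 and seq56 is the node subtending ((seq78,seq4),(seq33,((seq56,seq76),((seq28,seq68),seq50)))).
That clade contains 8 terminal taxa: seq28, seq33, seq4, seq50, seq56, seq68, seq76, seq78.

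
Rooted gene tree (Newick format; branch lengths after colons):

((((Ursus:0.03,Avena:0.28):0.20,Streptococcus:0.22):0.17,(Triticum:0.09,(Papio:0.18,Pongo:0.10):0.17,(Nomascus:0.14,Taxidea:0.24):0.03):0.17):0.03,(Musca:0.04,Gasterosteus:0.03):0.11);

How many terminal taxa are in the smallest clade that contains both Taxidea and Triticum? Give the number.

5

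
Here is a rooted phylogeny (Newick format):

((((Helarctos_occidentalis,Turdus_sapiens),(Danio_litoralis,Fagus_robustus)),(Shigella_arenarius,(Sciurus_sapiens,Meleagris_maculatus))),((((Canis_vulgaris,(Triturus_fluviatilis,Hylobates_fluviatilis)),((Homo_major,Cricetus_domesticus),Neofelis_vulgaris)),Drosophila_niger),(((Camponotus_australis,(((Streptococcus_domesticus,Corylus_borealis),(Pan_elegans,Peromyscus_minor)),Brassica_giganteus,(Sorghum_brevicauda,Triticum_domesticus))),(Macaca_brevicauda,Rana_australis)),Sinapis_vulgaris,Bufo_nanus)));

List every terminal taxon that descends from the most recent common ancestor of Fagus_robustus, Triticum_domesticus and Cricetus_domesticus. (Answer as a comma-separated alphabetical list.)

Brassica_giganteus, Bufo_nanus, Camponotus_australis, Canis_vulgaris, Corylus_borealis, Cricetus_domesticus, Danio_litoralis, Drosophila_niger, Fagus_robustus, Helarctos_occidentalis, Homo_major, Hylobates_fluviatilis, Macaca_brevicauda, Meleagris_maculatus, Neofelis_vulgaris, Pan_elegans, Peromyscus_minor, Rana_australis, Sciurus_sapiens, Shigella_arenarius, Sinapis_vulgaris, Sorghum_brevicauda, Streptococcus_domesticus, Triticum_domesticus, Triturus_fluviatilis, Turdus_sapiens

Tracing Fagus_robustus: it sits inside (Danio_litoralis,Fagus_robustus).
Tracing Triticum_domesticus: it sits inside (Sorghum_brevicauda,Triticum_domesticus).
Tracing Cricetus_domesticus: it sits inside (Homo_major,Cricetus_domesticus).
The smallest clade enclosing all 3 is the whole tree (their MRCA is the root), so the answer is all 26 tips in alphabetical order.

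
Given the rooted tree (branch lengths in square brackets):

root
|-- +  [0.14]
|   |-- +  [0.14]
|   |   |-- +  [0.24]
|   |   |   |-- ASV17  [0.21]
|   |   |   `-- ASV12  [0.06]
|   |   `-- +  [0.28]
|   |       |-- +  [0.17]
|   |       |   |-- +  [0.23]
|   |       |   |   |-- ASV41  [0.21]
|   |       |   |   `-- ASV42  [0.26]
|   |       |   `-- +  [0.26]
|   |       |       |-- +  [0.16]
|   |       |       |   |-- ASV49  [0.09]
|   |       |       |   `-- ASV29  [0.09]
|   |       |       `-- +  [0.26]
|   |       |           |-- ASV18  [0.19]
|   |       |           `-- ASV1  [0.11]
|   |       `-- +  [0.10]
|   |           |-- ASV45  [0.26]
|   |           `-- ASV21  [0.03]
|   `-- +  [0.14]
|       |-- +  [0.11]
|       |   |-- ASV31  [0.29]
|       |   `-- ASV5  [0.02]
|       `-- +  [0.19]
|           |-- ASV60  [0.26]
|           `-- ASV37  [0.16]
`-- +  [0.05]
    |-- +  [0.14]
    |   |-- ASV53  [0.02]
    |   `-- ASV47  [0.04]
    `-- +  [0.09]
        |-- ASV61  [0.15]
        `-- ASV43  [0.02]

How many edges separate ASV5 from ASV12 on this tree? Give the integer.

The MRCA of ASV5 and ASV12 is the node subtending (((ASV17,ASV12),(((ASV41,ASV42),((ASV49,ASV29),(ASV18,ASV1))),(ASV45,ASV21))),((ASV31,ASV5),(ASV60,ASV37))).
From ASV5 up to that node: 3 branches. From ASV12 up to the same node: 3 branches. Total: 3 + 3 = 6.

6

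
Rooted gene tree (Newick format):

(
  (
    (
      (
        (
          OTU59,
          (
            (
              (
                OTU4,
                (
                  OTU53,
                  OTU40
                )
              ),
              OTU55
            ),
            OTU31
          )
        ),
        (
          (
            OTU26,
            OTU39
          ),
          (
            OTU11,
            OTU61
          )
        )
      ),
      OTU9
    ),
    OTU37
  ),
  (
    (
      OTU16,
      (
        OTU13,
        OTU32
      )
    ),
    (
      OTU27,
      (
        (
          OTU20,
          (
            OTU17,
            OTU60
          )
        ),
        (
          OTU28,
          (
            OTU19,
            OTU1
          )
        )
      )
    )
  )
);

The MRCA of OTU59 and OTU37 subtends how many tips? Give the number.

The MRCA of OTU59 and OTU37 is the node subtending ((((OTU59,(((OTU4,(OTU53,OTU40)),OTU55),OTU31)),((OTU26,OTU39),(OTU11,OTU61))),OTU9),OTU37).
That clade contains 12 terminal taxa: OTU11, OTU26, OTU31, OTU37, OTU39, OTU4, OTU40, OTU53, OTU55, OTU59, OTU61, OTU9.

12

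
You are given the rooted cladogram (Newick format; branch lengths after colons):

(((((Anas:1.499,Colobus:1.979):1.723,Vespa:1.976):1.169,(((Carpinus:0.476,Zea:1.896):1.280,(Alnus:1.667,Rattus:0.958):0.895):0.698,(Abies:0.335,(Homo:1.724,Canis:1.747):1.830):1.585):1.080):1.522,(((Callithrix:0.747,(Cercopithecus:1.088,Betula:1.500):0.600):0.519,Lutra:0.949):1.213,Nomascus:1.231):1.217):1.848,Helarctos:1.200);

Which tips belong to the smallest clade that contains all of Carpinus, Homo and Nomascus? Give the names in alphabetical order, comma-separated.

Abies, Alnus, Anas, Betula, Callithrix, Canis, Carpinus, Cercopithecus, Colobus, Homo, Lutra, Nomascus, Rattus, Vespa, Zea

Tracing Carpinus: it sits inside (Carpinus,Zea).
Tracing Homo: it sits inside (Homo,Canis).
Tracing Nomascus: it sits inside (((Callithrix,(Cercopithecus,Betula)),Lutra),Nomascus).
The smallest clade enclosing all 3 is ((((Anas,Colobus),Vespa),(((Carpinus,Zea),(Alnus,Rattus)),(Abies,(Homo,Canis)))),(((Callithrix,(Cercopithecus,Betula)),Lutra),Nomascus)); the answer is its 15 terminal taxa in alphabetical order.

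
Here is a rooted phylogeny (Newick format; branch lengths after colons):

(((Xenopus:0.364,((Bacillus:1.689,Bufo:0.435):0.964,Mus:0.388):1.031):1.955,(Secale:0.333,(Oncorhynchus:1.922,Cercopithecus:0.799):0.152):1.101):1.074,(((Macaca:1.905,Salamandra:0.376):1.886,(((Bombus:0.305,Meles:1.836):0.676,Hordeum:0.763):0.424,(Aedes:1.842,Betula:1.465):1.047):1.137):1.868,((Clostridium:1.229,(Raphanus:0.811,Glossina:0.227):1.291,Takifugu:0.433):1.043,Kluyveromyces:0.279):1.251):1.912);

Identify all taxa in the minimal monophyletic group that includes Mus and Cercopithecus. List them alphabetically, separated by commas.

Tracing Mus: it sits inside ((Bacillus,Bufo),Mus).
Tracing Cercopithecus: it sits inside (Oncorhynchus,Cercopithecus).
The smallest clade enclosing both is ((Xenopus,((Bacillus,Bufo),Mus)),(Secale,(Oncorhynchus,Cercopithecus))); the answer is its 7 terminal taxa in alphabetical order.

Bacillus, Bufo, Cercopithecus, Mus, Oncorhynchus, Secale, Xenopus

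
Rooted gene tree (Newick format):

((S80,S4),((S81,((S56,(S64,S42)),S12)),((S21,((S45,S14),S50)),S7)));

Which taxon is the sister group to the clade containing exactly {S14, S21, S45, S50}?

The clade containing exactly {S14, S21, S45, S50} attaches to the tree at the node subtending ((S21,((S45,S14),S50)),S7).
The other lineage descending from that same node — the sister group — is the single tip S7.

S7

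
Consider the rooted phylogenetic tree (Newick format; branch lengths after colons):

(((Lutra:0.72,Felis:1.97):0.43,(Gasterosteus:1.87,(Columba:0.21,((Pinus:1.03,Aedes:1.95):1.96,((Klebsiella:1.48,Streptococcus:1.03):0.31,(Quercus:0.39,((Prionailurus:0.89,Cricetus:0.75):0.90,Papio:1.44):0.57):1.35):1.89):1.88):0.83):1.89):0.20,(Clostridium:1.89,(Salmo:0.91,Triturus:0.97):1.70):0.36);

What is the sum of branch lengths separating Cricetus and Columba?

7.55

The path runs Cricetus → … → MRCA → … → Columba; the MRCA is the node subtending (Columba,((Pinus,Aedes),((Klebsiella,Streptococcus),(Quercus,((Prionailurus,Cricetus),Papio))))).
Branch lengths along that path: 0.75 + 0.90 + 0.57 + 1.35 + 1.89 + 1.88 + 0.21 = 7.55.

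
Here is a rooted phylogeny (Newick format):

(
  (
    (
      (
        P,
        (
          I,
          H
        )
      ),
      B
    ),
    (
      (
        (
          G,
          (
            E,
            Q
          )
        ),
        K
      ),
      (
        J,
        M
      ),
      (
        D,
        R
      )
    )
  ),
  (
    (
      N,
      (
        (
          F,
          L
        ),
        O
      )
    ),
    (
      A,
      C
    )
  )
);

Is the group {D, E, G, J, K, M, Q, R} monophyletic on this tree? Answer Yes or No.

Yes

The most recent common ancestor of these taxa subtends (((G,(E,Q)),K),(J,M),(D,R)).
That clade has exactly 8 tips — every listed taxon and nothing else — so the group is monophyletic.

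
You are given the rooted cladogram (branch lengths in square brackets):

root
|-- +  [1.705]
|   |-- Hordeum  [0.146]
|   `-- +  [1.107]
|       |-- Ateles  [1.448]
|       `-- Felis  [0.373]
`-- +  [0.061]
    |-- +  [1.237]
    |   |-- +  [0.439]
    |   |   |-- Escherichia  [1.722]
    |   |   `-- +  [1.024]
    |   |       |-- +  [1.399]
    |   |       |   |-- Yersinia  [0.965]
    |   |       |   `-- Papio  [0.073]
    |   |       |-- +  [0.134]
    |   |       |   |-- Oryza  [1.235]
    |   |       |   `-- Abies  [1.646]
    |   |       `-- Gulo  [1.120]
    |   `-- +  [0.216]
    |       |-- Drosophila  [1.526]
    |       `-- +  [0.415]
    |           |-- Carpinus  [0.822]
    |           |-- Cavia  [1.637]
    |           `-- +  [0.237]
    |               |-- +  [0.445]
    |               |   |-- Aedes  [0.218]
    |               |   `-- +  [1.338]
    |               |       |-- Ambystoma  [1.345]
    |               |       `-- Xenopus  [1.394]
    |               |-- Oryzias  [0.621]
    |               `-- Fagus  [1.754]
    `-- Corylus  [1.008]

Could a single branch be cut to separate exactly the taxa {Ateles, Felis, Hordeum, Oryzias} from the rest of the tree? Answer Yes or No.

No

The MRCA of the listed taxa is the root, so the smallest clade containing them is the whole tree.
That clade also contains Abies, Aedes, Ambystoma, Carpinus, Cavia, Corylus, Drosophila, Escherichia, Fagus, Gulo, Oryza, Papio, Xenopus, Yersinia, which are not in the proposed group, so the group is not monophyletic.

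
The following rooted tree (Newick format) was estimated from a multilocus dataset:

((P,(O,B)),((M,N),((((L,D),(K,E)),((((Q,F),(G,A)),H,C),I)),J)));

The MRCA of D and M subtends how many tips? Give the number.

14

The MRCA of D and M is the node subtending ((M,N),((((L,D),(K,E)),((((Q,F),(G,A)),H,C),I)),J)).
That clade contains 14 terminal taxa: A, C, D, E, F, G, H, I, J, K, L, M, N, Q.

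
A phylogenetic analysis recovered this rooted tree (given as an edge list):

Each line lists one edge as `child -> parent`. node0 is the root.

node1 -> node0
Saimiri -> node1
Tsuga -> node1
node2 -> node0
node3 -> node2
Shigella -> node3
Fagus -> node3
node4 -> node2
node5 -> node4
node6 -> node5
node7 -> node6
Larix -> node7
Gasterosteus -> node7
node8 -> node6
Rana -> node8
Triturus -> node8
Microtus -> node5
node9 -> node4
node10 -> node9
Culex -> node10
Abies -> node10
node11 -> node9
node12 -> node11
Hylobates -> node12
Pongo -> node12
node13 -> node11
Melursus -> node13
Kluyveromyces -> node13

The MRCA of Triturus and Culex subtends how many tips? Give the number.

11

The MRCA of Triturus and Culex is the node subtending ((((Larix,Gasterosteus),(Rana,Triturus)),Microtus),((Culex,Abies),((Hylobates,Pongo),(Melursus,Kluyveromyces)))).
That clade contains 11 terminal taxa: Abies, Culex, Gasterosteus, Hylobates, Kluyveromyces, Larix, Melursus, Microtus, Pongo, Rana, Triturus.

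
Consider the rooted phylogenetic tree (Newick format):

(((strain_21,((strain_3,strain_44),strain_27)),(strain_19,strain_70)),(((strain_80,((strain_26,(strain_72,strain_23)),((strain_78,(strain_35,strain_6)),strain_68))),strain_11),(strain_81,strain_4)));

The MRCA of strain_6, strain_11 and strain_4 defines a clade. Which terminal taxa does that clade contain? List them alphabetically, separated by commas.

Tracing strain_6: it sits inside (strain_35,strain_6).
Tracing strain_11: it sits inside ((strain_80,((strain_26,(strain_72,strain_23)),((strain_78,(strain_35,strain_6)),strain_68))),strain_11).
Tracing strain_4: it sits inside (strain_81,strain_4).
The smallest clade enclosing all 3 is (((strain_80,((strain_26,(strain_72,strain_23)),((strain_78,(strain_35,strain_6)),strain_68))),strain_11),(strain_81,strain_4)); the answer is its 11 terminal taxa in alphabetical order.

strain_11, strain_23, strain_26, strain_35, strain_4, strain_6, strain_68, strain_72, strain_78, strain_80, strain_81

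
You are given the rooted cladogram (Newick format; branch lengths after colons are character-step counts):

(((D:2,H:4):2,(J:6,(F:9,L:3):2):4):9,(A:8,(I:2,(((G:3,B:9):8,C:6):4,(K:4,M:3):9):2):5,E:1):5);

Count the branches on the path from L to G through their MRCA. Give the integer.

The MRCA of L and G is the root of the tree.
From L up to that node: 4 branches. From G up to the same node: 6 branches. Total: 4 + 6 = 10.

10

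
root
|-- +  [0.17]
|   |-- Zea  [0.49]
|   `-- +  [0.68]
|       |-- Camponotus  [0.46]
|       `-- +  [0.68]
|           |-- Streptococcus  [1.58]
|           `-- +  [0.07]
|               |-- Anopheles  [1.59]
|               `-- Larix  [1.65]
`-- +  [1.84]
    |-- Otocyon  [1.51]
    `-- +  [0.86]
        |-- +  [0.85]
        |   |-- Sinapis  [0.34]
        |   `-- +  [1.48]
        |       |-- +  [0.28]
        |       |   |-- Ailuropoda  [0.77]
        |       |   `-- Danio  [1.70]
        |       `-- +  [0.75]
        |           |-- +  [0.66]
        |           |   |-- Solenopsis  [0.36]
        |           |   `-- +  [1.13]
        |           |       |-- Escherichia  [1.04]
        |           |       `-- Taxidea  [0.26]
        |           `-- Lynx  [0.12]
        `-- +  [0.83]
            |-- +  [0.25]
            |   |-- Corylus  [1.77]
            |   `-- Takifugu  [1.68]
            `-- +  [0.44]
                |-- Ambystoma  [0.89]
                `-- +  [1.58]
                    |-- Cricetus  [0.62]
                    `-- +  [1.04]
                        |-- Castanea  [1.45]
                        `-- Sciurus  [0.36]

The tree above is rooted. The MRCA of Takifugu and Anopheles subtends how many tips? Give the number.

19

The MRCA of Takifugu and Anopheles is the root, so the clade is the entire tree.
That clade contains 19 terminal taxa: Ailuropoda, Ambystoma, Anopheles, Camponotus, Castanea, Corylus, Cricetus, Danio, Escherichia, Larix, Lynx, Otocyon, Sciurus, Sinapis, Solenopsis, Streptococcus, Takifugu, Taxidea, Zea.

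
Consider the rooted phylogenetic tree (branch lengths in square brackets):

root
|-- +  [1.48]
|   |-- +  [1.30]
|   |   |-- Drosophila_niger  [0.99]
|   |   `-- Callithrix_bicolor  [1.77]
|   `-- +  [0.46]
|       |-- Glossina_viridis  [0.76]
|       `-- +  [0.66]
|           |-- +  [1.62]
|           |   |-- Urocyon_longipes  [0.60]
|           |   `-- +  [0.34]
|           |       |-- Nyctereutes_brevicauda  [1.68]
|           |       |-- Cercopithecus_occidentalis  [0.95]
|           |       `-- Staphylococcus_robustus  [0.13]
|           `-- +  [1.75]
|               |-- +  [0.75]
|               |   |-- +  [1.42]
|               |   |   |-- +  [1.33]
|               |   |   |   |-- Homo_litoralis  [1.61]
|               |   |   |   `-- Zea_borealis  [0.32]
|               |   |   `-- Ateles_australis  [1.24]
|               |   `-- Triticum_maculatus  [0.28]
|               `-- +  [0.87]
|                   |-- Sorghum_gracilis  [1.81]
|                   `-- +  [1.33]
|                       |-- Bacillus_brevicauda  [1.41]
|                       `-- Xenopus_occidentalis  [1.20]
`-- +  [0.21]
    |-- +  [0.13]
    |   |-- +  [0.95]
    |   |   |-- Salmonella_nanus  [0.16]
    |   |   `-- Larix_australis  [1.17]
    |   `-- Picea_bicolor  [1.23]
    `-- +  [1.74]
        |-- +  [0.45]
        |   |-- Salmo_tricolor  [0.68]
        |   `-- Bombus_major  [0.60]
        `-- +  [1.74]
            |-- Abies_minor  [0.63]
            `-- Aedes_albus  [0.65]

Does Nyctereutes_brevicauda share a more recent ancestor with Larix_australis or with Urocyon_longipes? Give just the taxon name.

The MRCA of Nyctereutes_brevicauda and Urocyon_longipes subtends (Urocyon_longipes,(Nyctereutes_brevicauda,Cercopithecus_occidentalis,Staphylococcus_robustus)) (4 taxa).
The MRCA of Nyctereutes_brevicauda and Larix_australis is the root, subtending the entire tree (21 taxa).
The first is nested inside the second, so Nyctereutes_brevicauda shares a more recent common ancestor with Urocyon_longipes.

Urocyon_longipes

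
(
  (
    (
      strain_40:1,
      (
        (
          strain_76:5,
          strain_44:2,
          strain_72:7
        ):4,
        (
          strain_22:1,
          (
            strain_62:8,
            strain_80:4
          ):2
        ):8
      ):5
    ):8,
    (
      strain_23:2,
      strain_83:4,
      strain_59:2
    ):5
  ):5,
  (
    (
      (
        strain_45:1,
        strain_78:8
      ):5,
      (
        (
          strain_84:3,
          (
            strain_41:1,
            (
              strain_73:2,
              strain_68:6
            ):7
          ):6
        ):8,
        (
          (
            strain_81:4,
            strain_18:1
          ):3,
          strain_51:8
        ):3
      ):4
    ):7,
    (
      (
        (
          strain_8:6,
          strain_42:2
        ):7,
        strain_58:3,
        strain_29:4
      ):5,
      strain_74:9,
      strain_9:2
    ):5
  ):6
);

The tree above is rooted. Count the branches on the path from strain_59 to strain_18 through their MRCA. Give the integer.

9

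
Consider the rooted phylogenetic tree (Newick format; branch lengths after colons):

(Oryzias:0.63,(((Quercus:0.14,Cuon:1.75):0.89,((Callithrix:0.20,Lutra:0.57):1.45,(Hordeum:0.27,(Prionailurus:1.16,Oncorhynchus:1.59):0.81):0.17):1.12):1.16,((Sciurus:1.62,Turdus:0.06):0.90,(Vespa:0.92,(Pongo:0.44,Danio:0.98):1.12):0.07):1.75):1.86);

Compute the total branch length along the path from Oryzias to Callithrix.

6.42

The path runs Oryzias → … → MRCA → … → Callithrix; the MRCA is the root of the tree.
Branch lengths along that path: 0.63 + 1.86 + 1.16 + 1.12 + 1.45 + 0.20 = 6.42.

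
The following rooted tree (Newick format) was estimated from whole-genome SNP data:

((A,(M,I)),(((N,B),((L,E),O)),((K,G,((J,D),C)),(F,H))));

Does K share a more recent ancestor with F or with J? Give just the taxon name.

J

The MRCA of K and J subtends (K,G,((J,D),C)) (5 taxa).
The MRCA of K and F subtends ((K,G,((J,D),C)),(F,H)) (7 taxa).
The first is nested inside the second, so K shares a more recent common ancestor with J.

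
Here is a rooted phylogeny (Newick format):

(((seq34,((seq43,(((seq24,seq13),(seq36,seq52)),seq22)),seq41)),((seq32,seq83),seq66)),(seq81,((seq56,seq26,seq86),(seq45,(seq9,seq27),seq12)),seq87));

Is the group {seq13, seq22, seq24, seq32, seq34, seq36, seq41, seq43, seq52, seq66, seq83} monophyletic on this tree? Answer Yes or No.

Yes

The most recent common ancestor of these taxa subtends ((seq34,((seq43,(((seq24,seq13),(seq36,seq52)),seq22)),seq41)),((seq32,seq83),seq66)).
That clade has exactly 11 tips — every listed taxon and nothing else — so the group is monophyletic.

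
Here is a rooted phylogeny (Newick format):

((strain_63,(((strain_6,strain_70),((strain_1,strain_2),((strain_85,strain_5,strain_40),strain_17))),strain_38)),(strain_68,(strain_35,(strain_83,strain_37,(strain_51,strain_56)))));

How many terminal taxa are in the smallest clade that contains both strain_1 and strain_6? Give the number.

8

The MRCA of strain_1 and strain_6 is the node subtending ((strain_6,strain_70),((strain_1,strain_2),((strain_85,strain_5,strain_40),strain_17))).
That clade contains 8 terminal taxa: strain_1, strain_17, strain_2, strain_40, strain_5, strain_6, strain_70, strain_85.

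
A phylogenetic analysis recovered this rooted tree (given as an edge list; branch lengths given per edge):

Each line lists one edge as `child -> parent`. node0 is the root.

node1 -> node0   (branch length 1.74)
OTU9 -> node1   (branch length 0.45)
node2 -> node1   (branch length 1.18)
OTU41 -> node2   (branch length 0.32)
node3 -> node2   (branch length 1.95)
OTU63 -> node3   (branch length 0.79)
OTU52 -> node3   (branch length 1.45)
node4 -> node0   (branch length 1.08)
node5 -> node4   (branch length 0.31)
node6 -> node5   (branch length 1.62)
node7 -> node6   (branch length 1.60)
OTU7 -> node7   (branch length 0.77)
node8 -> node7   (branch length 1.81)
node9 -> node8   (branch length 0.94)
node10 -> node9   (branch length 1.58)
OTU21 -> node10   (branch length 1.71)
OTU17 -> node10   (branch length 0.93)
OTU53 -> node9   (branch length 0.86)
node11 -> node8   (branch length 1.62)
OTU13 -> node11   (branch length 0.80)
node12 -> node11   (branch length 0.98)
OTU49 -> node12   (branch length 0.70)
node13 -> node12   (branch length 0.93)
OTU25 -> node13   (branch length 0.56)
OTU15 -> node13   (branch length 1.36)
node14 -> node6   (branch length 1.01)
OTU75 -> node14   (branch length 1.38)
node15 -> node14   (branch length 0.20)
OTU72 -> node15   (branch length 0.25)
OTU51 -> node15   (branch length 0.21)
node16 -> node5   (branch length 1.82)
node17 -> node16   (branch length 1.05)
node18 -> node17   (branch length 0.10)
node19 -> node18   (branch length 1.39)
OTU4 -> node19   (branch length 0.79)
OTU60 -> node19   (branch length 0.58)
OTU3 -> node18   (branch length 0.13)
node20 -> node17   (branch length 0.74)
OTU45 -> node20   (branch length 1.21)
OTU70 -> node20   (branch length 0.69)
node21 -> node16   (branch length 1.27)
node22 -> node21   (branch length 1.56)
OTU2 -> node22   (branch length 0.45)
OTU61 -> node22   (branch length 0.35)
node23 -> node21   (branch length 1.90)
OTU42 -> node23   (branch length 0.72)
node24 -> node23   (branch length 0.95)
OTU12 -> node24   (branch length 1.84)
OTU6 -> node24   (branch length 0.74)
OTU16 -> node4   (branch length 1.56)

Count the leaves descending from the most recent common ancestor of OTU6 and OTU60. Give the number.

10

The MRCA of OTU6 and OTU60 is the node subtending ((((OTU4,OTU60),OTU3),(OTU45,OTU70)),((OTU2,OTU61),(OTU42,(OTU12,OTU6)))).
That clade contains 10 terminal taxa: OTU12, OTU2, OTU3, OTU4, OTU42, OTU45, OTU6, OTU60, OTU61, OTU70.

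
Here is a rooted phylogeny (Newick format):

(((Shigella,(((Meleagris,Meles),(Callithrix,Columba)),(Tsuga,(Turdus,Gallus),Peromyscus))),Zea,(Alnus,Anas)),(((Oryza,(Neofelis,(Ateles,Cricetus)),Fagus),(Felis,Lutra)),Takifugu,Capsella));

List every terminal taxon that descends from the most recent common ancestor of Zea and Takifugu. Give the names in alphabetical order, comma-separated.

Alnus, Anas, Ateles, Callithrix, Capsella, Columba, Cricetus, Fagus, Felis, Gallus, Lutra, Meleagris, Meles, Neofelis, Oryza, Peromyscus, Shigella, Takifugu, Tsuga, Turdus, Zea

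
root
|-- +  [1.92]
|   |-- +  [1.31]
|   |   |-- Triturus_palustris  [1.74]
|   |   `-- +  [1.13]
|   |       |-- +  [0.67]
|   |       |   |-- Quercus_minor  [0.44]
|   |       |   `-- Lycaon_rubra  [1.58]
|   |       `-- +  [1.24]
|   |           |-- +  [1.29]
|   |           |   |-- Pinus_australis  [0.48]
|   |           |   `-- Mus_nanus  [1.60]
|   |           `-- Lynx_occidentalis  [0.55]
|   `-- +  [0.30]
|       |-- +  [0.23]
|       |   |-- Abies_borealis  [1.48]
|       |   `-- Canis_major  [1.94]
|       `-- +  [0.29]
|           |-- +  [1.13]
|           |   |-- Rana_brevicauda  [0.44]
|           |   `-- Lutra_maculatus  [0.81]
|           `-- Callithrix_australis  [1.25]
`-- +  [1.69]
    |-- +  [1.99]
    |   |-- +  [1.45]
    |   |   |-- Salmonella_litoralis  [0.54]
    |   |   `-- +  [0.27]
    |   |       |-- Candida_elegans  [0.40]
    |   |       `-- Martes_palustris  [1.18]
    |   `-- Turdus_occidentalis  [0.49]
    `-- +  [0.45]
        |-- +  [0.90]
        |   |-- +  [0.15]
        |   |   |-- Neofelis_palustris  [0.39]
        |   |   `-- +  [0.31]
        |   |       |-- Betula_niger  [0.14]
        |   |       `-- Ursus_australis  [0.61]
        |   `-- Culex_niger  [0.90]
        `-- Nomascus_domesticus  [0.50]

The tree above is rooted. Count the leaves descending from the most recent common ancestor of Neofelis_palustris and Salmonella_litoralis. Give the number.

The MRCA of Neofelis_palustris and Salmonella_litoralis is the node subtending (((Salmonella_litoralis,(Candida_elegans,Martes_palustris)),Turdus_occidentalis),(((Neofelis_palustris,(Betula_niger,Ursus_australis)),Culex_niger),Nomascus_domesticus)).
That clade contains 9 terminal taxa: Betula_niger, Candida_elegans, Culex_niger, Martes_palustris, Neofelis_palustris, Nomascus_domesticus, Salmonella_litoralis, Turdus_occidentalis, Ursus_australis.

9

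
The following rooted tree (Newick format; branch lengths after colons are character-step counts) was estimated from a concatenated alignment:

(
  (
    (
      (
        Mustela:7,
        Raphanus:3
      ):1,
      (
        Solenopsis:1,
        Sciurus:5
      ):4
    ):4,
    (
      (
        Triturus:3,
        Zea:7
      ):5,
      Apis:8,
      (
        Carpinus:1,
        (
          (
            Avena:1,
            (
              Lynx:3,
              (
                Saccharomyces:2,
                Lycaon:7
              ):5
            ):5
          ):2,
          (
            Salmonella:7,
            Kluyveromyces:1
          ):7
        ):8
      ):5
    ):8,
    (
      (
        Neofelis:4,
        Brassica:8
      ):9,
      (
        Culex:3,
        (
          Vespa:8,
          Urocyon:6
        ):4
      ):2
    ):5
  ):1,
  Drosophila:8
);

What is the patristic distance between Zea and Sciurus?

33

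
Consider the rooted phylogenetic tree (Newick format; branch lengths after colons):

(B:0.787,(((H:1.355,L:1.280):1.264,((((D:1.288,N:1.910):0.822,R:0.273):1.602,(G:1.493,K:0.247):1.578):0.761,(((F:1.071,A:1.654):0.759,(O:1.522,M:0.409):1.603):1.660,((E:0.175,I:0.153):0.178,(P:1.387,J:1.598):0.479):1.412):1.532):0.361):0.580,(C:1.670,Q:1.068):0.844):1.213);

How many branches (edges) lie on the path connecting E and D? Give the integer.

The MRCA of E and D is the node subtending ((((D,N),R),(G,K)),(((F,A),(O,M)),((E,I),(P,J)))).
From E up to that node: 4 branches. From D up to the same node: 4 branches. Total: 4 + 4 = 8.

8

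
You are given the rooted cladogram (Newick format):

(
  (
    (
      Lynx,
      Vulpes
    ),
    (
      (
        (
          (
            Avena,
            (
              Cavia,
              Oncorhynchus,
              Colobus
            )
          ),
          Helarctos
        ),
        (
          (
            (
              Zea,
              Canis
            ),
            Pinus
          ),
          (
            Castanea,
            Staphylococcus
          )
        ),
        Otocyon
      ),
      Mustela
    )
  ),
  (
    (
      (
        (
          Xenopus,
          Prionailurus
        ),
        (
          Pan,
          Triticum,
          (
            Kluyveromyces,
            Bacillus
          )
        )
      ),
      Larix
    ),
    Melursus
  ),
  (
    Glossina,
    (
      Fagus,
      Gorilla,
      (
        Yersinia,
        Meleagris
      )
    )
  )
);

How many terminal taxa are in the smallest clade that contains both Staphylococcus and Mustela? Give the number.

12

The MRCA of Staphylococcus and Mustela is the node subtending ((((Avena,(Cavia,Oncorhynchus,Colobus)),Helarctos),(((Zea,Canis),Pinus),(Castanea,Staphylococcus)),Otocyon),Mustela).
That clade contains 12 terminal taxa: Avena, Canis, Castanea, Cavia, Colobus, Helarctos, Mustela, Oncorhynchus, Otocyon, Pinus, Staphylococcus, Zea.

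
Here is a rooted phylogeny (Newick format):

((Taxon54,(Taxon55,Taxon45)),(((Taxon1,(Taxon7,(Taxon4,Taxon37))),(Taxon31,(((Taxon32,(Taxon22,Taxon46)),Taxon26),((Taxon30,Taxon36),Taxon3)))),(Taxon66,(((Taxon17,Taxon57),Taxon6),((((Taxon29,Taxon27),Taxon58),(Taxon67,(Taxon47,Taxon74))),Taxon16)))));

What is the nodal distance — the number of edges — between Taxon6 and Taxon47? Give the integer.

7

The MRCA of Taxon6 and Taxon47 is the node subtending (((Taxon17,Taxon57),Taxon6),((((Taxon29,Taxon27),Taxon58),(Taxon67,(Taxon47,Taxon74))),Taxon16)).
From Taxon6 up to that node: 2 branches. From Taxon47 up to the same node: 5 branches. Total: 2 + 5 = 7.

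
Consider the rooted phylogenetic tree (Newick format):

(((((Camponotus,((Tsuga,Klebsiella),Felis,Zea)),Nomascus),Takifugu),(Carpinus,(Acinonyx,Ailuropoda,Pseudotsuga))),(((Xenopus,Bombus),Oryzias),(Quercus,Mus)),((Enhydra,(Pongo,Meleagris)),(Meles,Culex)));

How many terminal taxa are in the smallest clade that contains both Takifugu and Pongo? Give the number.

21

The MRCA of Takifugu and Pongo is the root, so the clade is the entire tree.
That clade contains 21 terminal taxa: Acinonyx, Ailuropoda, Bombus, Camponotus, Carpinus, Culex, Enhydra, Felis, Klebsiella, Meleagris, Meles, Mus, Nomascus, Oryzias, Pongo, Pseudotsuga, Quercus, Takifugu, Tsuga, Xenopus, Zea.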